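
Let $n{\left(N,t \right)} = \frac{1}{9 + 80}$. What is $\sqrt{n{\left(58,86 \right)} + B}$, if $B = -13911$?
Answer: $\frac{i \sqrt{110188942}}{89} \approx 117.94 i$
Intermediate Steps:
$n{\left(N,t \right)} = \frac{1}{89}$
$\sqrt{n{\left(58,86 \right)} + B} = \sqrt{\frac{1}{89} - 13911} = \sqrt{- \frac{1238078}{89}} = \frac{i \sqrt{110188942}}{89}$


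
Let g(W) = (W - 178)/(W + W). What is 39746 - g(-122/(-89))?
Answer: 2428436/61 ≈ 39810.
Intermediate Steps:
g(W) = (-178 + W)/(2*W) (g(W) = (-178 + W)/((2*W)) = (-178 + W)*(1/(2*W)) = (-178 + W)/(2*W))
39746 - g(-122/(-89)) = 39746 - (-178 - 122/(-89))/(2*((-122/(-89)))) = 39746 - (-178 - 122*(-1/89))/(2*((-122*(-1/89)))) = 39746 - (-178 + 122/89)/(2*122/89) = 39746 - 89*(-15720)/(2*122*89) = 39746 - 1*(-3930/61) = 39746 + 3930/61 = 2428436/61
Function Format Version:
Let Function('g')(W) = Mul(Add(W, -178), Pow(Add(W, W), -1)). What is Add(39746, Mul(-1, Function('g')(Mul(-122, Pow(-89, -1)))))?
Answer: Rational(2428436, 61) ≈ 39810.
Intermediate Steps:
Function('g')(W) = Mul(Rational(1, 2), Pow(W, -1), Add(-178, W)) (Function('g')(W) = Mul(Add(-178, W), Pow(Mul(2, W), -1)) = Mul(Add(-178, W), Mul(Rational(1, 2), Pow(W, -1))) = Mul(Rational(1, 2), Pow(W, -1), Add(-178, W)))
Add(39746, Mul(-1, Function('g')(Mul(-122, Pow(-89, -1))))) = Add(39746, Mul(-1, Mul(Rational(1, 2), Pow(Mul(-122, Pow(-89, -1)), -1), Add(-178, Mul(-122, Pow(-89, -1)))))) = Add(39746, Mul(-1, Mul(Rational(1, 2), Pow(Mul(-122, Rational(-1, 89)), -1), Add(-178, Mul(-122, Rational(-1, 89)))))) = Add(39746, Mul(-1, Mul(Rational(1, 2), Pow(Rational(122, 89), -1), Add(-178, Rational(122, 89))))) = Add(39746, Mul(-1, Mul(Rational(1, 2), Rational(89, 122), Rational(-15720, 89)))) = Add(39746, Mul(-1, Rational(-3930, 61))) = Add(39746, Rational(3930, 61)) = Rational(2428436, 61)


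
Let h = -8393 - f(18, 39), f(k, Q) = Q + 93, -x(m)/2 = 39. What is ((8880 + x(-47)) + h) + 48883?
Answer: 49160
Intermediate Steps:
x(m) = -78 (x(m) = -2*39 = -78)
f(k, Q) = 93 + Q
h = -8525 (h = -8393 - (93 + 39) = -8393 - 1*132 = -8393 - 132 = -8525)
((8880 + x(-47)) + h) + 48883 = ((8880 - 78) - 8525) + 48883 = (8802 - 8525) + 48883 = 277 + 48883 = 49160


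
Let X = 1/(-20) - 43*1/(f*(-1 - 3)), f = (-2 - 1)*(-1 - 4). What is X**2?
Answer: 4/9 ≈ 0.44444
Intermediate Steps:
f = 15 (f = -3*(-5) = 15)
X = 2/3 (X = 1/(-20) - 43*1/(15*(-1 - 3)) = 1*(-1/20) - 43/((-4*15)) = -1/20 - 43/(-60) = -1/20 - 43*(-1/60) = -1/20 + 43/60 = 2/3 ≈ 0.66667)
X**2 = (2/3)**2 = 4/9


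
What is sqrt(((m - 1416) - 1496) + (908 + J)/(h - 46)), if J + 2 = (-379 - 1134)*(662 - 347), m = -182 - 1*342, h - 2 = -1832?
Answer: I*sqrt(2800045843)/938 ≈ 56.413*I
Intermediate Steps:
h = -1830 (h = 2 - 1832 = -1830)
m = -524 (m = -182 - 342 = -524)
J = -476597 (J = -2 + (-379 - 1134)*(662 - 347) = -2 - 1513*315 = -2 - 476595 = -476597)
sqrt(((m - 1416) - 1496) + (908 + J)/(h - 46)) = sqrt(((-524 - 1416) - 1496) + (908 - 476597)/(-1830 - 46)) = sqrt((-1940 - 1496) - 475689/(-1876)) = sqrt(-3436 - 475689*(-1/1876)) = sqrt(-3436 + 475689/1876) = sqrt(-5970247/1876) = I*sqrt(2800045843)/938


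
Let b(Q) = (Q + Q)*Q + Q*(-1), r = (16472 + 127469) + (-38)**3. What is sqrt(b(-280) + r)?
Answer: sqrt(246149) ≈ 496.13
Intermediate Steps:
r = 89069 (r = 143941 - 54872 = 89069)
b(Q) = -Q + 2*Q**2 (b(Q) = (2*Q)*Q - Q = 2*Q**2 - Q = -Q + 2*Q**2)
sqrt(b(-280) + r) = sqrt(-280*(-1 + 2*(-280)) + 89069) = sqrt(-280*(-1 - 560) + 89069) = sqrt(-280*(-561) + 89069) = sqrt(157080 + 89069) = sqrt(246149)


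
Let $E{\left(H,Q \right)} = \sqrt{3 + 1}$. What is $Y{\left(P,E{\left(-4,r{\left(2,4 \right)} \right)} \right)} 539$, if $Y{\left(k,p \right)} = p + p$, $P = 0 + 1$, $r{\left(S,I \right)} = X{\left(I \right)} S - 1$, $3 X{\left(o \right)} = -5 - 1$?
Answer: $2156$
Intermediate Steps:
$X{\left(o \right)} = -2$ ($X{\left(o \right)} = \frac{-5 - 1}{3} = \frac{1}{3} \left(-6\right) = -2$)
$r{\left(S,I \right)} = -1 - 2 S$ ($r{\left(S,I \right)} = - 2 S - 1 = -1 - 2 S$)
$E{\left(H,Q \right)} = 2$ ($E{\left(H,Q \right)} = \sqrt{4} = 2$)
$P = 1$
$Y{\left(k,p \right)} = 2 p$
$Y{\left(P,E{\left(-4,r{\left(2,4 \right)} \right)} \right)} 539 = 2 \cdot 2 \cdot 539 = 4 \cdot 539 = 2156$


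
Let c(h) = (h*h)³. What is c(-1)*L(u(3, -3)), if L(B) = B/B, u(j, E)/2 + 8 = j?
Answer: 1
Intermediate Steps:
c(h) = h⁶ (c(h) = (h²)³ = h⁶)
u(j, E) = -16 + 2*j
L(B) = 1
c(-1)*L(u(3, -3)) = (-1)⁶*1 = 1*1 = 1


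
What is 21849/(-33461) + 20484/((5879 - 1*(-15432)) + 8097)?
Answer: 10719933/246005272 ≈ 0.043576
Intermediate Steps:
21849/(-33461) + 20484/((5879 - 1*(-15432)) + 8097) = 21849*(-1/33461) + 20484/((5879 + 15432) + 8097) = -21849/33461 + 20484/(21311 + 8097) = -21849/33461 + 20484/29408 = -21849/33461 + 20484*(1/29408) = -21849/33461 + 5121/7352 = 10719933/246005272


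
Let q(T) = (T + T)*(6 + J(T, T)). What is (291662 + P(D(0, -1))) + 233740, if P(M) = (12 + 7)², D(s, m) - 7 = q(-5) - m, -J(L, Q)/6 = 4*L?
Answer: 525763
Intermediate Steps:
J(L, Q) = -24*L
q(T) = 2*T*(6 - 24*T) (q(T) = (T + T)*(6 - 24*T) = (2*T)*(6 - 24*T) = 2*T*(6 - 24*T))
D(s, m) = -1253 - m (D(s, m) = 7 + (12*(-5)*(1 - 4*(-5)) - m) = 7 + (12*(-5)*(1 + 20) - m) = 7 + (12*(-5)*21 - m) = 7 + (-1260 - m) = -1253 - m)
P(M) = 361 (P(M) = 19² = 361)
(291662 + P(D(0, -1))) + 233740 = (291662 + 361) + 233740 = 292023 + 233740 = 525763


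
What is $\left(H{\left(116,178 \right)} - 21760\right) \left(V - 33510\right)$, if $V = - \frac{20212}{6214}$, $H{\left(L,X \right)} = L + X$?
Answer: $\frac{2235161761016}{3107} \approx 7.194 \cdot 10^{8}$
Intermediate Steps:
$V = - \frac{10106}{3107}$ ($V = \left(-20212\right) \frac{1}{6214} = - \frac{10106}{3107} \approx -3.2527$)
$\left(H{\left(116,178 \right)} - 21760\right) \left(V - 33510\right) = \left(\left(116 + 178\right) - 21760\right) \left(- \frac{10106}{3107} - 33510\right) = \left(294 - 21760\right) \left(- \frac{104125676}{3107}\right) = \left(-21466\right) \left(- \frac{104125676}{3107}\right) = \frac{2235161761016}{3107}$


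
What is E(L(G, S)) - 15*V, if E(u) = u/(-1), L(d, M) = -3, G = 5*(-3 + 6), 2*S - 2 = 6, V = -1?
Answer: 18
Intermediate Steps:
S = 4 (S = 1 + (½)*6 = 1 + 3 = 4)
G = 15 (G = 5*3 = 15)
E(u) = -u (E(u) = u*(-1) = -u)
E(L(G, S)) - 15*V = -1*(-3) - 15*(-1) = 3 + 15 = 18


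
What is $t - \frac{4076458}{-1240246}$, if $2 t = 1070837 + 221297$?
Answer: $\frac{400643044470}{620123} \approx 6.4607 \cdot 10^{5}$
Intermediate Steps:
$t = 646067$ ($t = \frac{1070837 + 221297}{2} = \frac{1}{2} \cdot 1292134 = 646067$)
$t - \frac{4076458}{-1240246} = 646067 - \frac{4076458}{-1240246} = 646067 - - \frac{2038229}{620123} = 646067 + \frac{2038229}{620123} = \frac{400643044470}{620123}$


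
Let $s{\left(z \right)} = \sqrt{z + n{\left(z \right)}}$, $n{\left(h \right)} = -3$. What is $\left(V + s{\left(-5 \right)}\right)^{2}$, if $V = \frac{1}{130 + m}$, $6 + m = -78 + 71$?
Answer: $- \frac{109511}{13689} + \frac{4 i \sqrt{2}}{117} \approx -7.9999 + 0.048349 i$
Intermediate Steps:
$m = -13$ ($m = -6 + \left(-78 + 71\right) = -6 - 7 = -13$)
$V = \frac{1}{117}$ ($V = \frac{1}{130 - 13} = \frac{1}{117} \approx 0.008547$)
$s{\left(z \right)} = \sqrt{-3 + z}$ ($s{\left(z \right)} = \sqrt{z - 3} = \sqrt{-3 + z}$)
$\left(V + s{\left(-5 \right)}\right)^{2} = \left(\frac{1}{117} + \sqrt{-3 - 5}\right)^{2} = \left(\frac{1}{117} + \sqrt{-8}\right)^{2} = \left(\frac{1}{117} + 2 i \sqrt{2}\right)^{2}$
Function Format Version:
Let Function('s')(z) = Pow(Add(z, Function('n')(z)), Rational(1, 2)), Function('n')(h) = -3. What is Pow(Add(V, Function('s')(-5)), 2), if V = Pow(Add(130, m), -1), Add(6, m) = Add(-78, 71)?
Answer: Add(Rational(-109511, 13689), Mul(Rational(4, 117), I, Pow(2, Rational(1, 2)))) ≈ Add(-7.9999, Mul(0.048349, I))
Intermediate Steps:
m = -13 (m = Add(-6, Add(-78, 71)) = Add(-6, -7) = -13)
V = Rational(1, 117) (V = Pow(Add(130, -13), -1) = Pow(117, -1) = Rational(1, 117) ≈ 0.0085470)
Function('s')(z) = Pow(Add(-3, z), Rational(1, 2)) (Function('s')(z) = Pow(Add(z, -3), Rational(1, 2)) = Pow(Add(-3, z), Rational(1, 2)))
Pow(Add(V, Function('s')(-5)), 2) = Pow(Add(Rational(1, 117), Pow(Add(-3, -5), Rational(1, 2))), 2) = Pow(Add(Rational(1, 117), Pow(-8, Rational(1, 2))), 2) = Pow(Add(Rational(1, 117), Mul(2, I, Pow(2, Rational(1, 2)))), 2)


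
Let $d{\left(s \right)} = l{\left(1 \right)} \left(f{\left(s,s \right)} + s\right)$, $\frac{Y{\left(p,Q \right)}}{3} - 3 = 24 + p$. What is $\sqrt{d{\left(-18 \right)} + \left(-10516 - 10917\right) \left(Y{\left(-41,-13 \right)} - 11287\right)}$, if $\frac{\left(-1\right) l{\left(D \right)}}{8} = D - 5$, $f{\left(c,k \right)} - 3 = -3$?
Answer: $\sqrt{242813881} \approx 15582.0$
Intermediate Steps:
$f{\left(c,k \right)} = 0$ ($f{\left(c,k \right)} = 3 - 3 = 0$)
$Y{\left(p,Q \right)} = 81 + 3 p$ ($Y{\left(p,Q \right)} = 9 + 3 \left(24 + p\right) = 9 + \left(72 + 3 p\right) = 81 + 3 p$)
$l{\left(D \right)} = 40 - 8 D$ ($l{\left(D \right)} = - 8 \left(D - 5\right) = - 8 \left(-5 + D\right) = 40 - 8 D$)
$d{\left(s \right)} = 32 s$ ($d{\left(s \right)} = \left(40 - 8\right) \left(0 + s\right) = \left(40 - 8\right) s = 32 s$)
$\sqrt{d{\left(-18 \right)} + \left(-10516 - 10917\right) \left(Y{\left(-41,-13 \right)} - 11287\right)} = \sqrt{32 \left(-18\right) + \left(-10516 - 10917\right) \left(\left(81 + 3 \left(-41\right)\right) - 11287\right)} = \sqrt{-576 - 21433 \left(\left(81 - 123\right) - 11287\right)} = \sqrt{-576 - 21433 \left(-42 - 11287\right)} = \sqrt{-576 - -242814457} = \sqrt{-576 + 242814457} = \sqrt{242813881}$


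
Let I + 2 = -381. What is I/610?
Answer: -383/610 ≈ -0.62787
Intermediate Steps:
I = -383 (I = -2 - 381 = -383)
I/610 = -383/610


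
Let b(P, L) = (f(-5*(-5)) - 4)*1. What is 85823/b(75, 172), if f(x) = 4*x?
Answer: 85823/96 ≈ 893.99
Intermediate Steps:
b(P, L) = 96 (b(P, L) = (4*(-5*(-5)) - 4)*1 = (4*25 - 4)*1 = (100 - 4)*1 = 96*1 = 96)
85823/b(75, 172) = 85823/96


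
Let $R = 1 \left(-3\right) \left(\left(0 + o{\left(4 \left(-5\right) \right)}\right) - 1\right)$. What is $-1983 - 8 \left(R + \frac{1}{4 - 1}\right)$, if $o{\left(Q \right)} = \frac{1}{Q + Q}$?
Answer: $- \frac{30154}{15} \approx -2010.3$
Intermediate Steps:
$o{\left(Q \right)} = \frac{1}{2 Q}$
$R = \frac{123}{40}$ ($R = 1 \left(-3\right) \left(\left(0 + \frac{1}{2 \cdot 4 \left(-5\right)}\right) - 1\right) = - 3 \left(\left(0 + \frac{1}{2 \left(-20\right)}\right) - 1\right) = - 3 \left(\left(0 + \frac{1}{2} \left(- \frac{1}{20}\right)\right) - 1\right) = - 3 \left(\left(0 - \frac{1}{40}\right) - 1\right) = - 3 \left(- \frac{1}{40} - 1\right) = \left(-3\right) \left(- \frac{41}{40}\right) = \frac{123}{40} \approx 3.075$)
$-1983 - 8 \left(R + \frac{1}{4 - 1}\right) = -1983 - 8 \left(\frac{123}{40} + \frac{1}{4 - 1}\right) = -1983 - 8 \left(\frac{123}{40} + \frac{1}{3}\right) = -1983 - \frac{409}{15} = - \frac{30154}{15}$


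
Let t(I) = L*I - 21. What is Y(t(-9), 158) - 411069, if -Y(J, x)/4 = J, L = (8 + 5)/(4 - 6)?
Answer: -411219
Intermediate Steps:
L = -13/2 (L = 13/(-2) = 13*(-½) = -13/2 ≈ -6.5000)
t(I) = -21 - 13*I/2 (t(I) = -13*I/2 - 21 = -21 - 13*I/2)
Y(J, x) = -4*J
Y(t(-9), 158) - 411069 = -4*(-21 - 13/2*(-9)) - 411069 = -4*(-21 + 117/2) - 411069 = -4*75/2 - 411069 = -150 - 411069 = -411219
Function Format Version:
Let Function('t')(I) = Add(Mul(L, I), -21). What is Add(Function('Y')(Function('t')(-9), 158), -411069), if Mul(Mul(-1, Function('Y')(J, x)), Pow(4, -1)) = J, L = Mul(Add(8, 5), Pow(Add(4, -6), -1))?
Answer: -411219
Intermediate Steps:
L = Rational(-13, 2) (L = Mul(13, Pow(-2, -1)) = Mul(13, Rational(-1, 2)) = Rational(-13, 2) ≈ -6.5000)
Function('t')(I) = Add(-21, Mul(Rational(-13, 2), I)) (Function('t')(I) = Add(Mul(Rational(-13, 2), I), -21) = Add(-21, Mul(Rational(-13, 2), I)))
Function('Y')(J, x) = Mul(-4, J)
Add(Function('Y')(Function('t')(-9), 158), -411069) = Add(Mul(-4, Add(-21, Mul(Rational(-13, 2), -9))), -411069) = Add(Mul(-4, Add(-21, Rational(117, 2))), -411069) = Add(Mul(-4, Rational(75, 2)), -411069) = Add(-150, -411069) = -411219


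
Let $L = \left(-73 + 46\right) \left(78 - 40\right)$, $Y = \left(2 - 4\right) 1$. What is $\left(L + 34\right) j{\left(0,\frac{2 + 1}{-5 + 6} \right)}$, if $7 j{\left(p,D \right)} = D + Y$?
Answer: $- \frac{992}{7} \approx -141.71$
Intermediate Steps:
$Y = -2$ ($Y = \left(-2\right) 1 = -2$)
$L = -1026$ ($L = \left(-27\right) 38 = -1026$)
$j{\left(p,D \right)} = - \frac{2}{7} + \frac{D}{7}$ ($j{\left(p,D \right)} = \frac{D - 2}{7} = \frac{-2 + D}{7} = - \frac{2}{7} + \frac{D}{7}$)
$\left(L + 34\right) j{\left(0,\frac{2 + 1}{-5 + 6} \right)} = \left(-1026 + 34\right) \left(- \frac{2}{7} + \frac{\left(2 + 1\right) \frac{1}{-5 + 6}}{7}\right) = - 992 \left(- \frac{2}{7} + \frac{3 \cdot 1^{-1}}{7}\right) = - 992 \left(- \frac{2}{7} + \frac{3 \cdot 1}{7}\right) = - 992 \left(- \frac{2}{7} + \frac{1}{7} \cdot 3\right) = - 992 \left(- \frac{2}{7} + \frac{3}{7}\right) = \left(-992\right) \frac{1}{7} = - \frac{992}{7}$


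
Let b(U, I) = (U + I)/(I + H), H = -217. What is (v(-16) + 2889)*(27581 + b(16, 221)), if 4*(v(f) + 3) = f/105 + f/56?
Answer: 67004056757/840 ≈ 7.9767e+7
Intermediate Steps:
b(U, I) = (I + U)/(-217 + I) (b(U, I) = (U + I)/(I - 217) = (I + U)/(-217 + I))
v(f) = -3 + 23*f/3360 (v(f) = -3 + (f/105 + f/56)/4 = -3 + (23*f/840)/4 = -3 + 23*f/3360)
(v(-16) + 2889)*(27581 + b(16, 221)) = ((-3 + (23/3360)*(-16)) + 2889)*(27581 + (221 + 16)/(-217 + 221)) = ((-3 - 23/210) + 2889)*(27581 + 237/4) = (-653/210 + 2889)*(27581 + (¼)*237) = 606037*(27581 + 237/4)/210 = (606037/210)*(110561/4) = 67004056757/840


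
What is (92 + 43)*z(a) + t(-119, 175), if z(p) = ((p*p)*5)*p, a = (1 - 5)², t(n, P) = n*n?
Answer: 2778961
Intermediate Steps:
t(n, P) = n²
a = 16 (a = (-4)² = 16)
z(p) = 5*p³ (z(p) = (p²*5)*p = (5*p²)*p = 5*p³)
(92 + 43)*z(a) + t(-119, 175) = (92 + 43)*(5*16³) + (-119)² = 135*(5*4096) + 14161 = 135*20480 + 14161 = 2764800 + 14161 = 2778961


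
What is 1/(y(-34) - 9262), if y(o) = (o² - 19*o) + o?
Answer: -1/7494 ≈ -0.00013344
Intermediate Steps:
y(o) = o² - 18*o
1/(y(-34) - 9262) = 1/(-34*(-18 - 34) - 9262) = 1/(-34*(-52) - 9262) = 1/(1768 - 9262) = 1/(-7494) = -1/7494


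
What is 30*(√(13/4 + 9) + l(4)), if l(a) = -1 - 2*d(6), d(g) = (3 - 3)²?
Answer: 75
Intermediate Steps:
d(g) = 0 (d(g) = 0² = 0)
l(a) = -1 (l(a) = -1 - 2*0 = -1 + 0 = -1)
30*(√(13/4 + 9) + l(4)) = 30*(√(13/4 + 9) - 1) = 30*(√(49/4) - 1) = 30*(7/2 - 1) = 30*(5/2) = 75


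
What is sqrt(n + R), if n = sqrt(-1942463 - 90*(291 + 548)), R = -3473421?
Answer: sqrt(-3473421 + I*sqrt(2017973)) ≈ 0.381 + 1863.7*I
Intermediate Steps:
n = I*sqrt(2017973) (n = sqrt(-1942463 - 90*839) = sqrt(-1942463 - 75510) = sqrt(-2017973) = I*sqrt(2017973) ≈ 1420.6*I)
sqrt(n + R) = sqrt(I*sqrt(2017973) - 3473421) = sqrt(-3473421 + I*sqrt(2017973))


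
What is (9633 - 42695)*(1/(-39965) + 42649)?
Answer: -56353097343608/39965 ≈ -1.4101e+9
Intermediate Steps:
(9633 - 42695)*(1/(-39965) + 42649) = -33062*(-1/39965 + 42649) = -33062*1704467284/39965 = -56353097343608/39965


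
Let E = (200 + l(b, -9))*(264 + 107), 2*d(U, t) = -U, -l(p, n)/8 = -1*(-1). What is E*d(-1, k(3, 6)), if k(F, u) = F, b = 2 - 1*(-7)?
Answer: 35616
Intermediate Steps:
b = 9 (b = 2 + 7 = 9)
l(p, n) = -8 (l(p, n) = -(-8)*(-1) = -8*1 = -8)
d(U, t) = -U/2 (d(U, t) = (-U)/2 = -U/2)
E = 71232 (E = (200 - 8)*(264 + 107) = 192*371 = 71232)
E*d(-1, k(3, 6)) = 71232*(-1/2*(-1)) = 71232*(1/2) = 35616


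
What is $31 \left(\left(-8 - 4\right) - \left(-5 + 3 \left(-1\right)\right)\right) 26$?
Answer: $-3224$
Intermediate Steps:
$31 \left(\left(-8 - 4\right) - \left(-5 + 3 \left(-1\right)\right)\right) 26 = 31 \left(-12 - \left(-5 - 3\right)\right) 26 = 31 \left(-12 - -8\right) 26 = 31 \left(-12 + 8\right) 26 = 31 \left(-4\right) 26 = \left(-124\right) 26 = -3224$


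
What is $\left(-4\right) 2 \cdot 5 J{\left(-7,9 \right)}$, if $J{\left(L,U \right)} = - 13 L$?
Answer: $-3640$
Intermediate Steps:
$\left(-4\right) 2 \cdot 5 J{\left(-7,9 \right)} = \left(-4\right) 2 \cdot 5 \left(\left(-13\right) \left(-7\right)\right) = \left(-8\right) 5 \cdot 91 = \left(-40\right) 91 = -3640$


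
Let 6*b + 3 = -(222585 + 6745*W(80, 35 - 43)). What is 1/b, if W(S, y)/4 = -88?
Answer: 3/1075826 ≈ 2.7886e-6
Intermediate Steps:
W(S, y) = -352 (W(S, y) = 4*(-88) = -352)
b = 1075826/3 (b = -½ + (-6745/(1/(-352 + 33)))/6 = -½ + (-6745/(1/(-319)))/6 = -½ + (-6745/(-1/319))/6 = -½ + (-6745*(-319))/6 = -½ + (⅙)*2151655 = -½ + 2151655/6 = 1075826/3 ≈ 3.5861e+5)
1/b = 1/(1075826/3) = 3/1075826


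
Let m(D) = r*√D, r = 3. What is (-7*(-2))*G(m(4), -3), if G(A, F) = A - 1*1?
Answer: 70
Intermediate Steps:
m(D) = 3*√D
G(A, F) = -1 + A (G(A, F) = A - 1 = -1 + A)
(-7*(-2))*G(m(4), -3) = (-7*(-2))*(-1 + 3*√4) = 14*(-1 + 3*2) = 14*(-1 + 6) = 14*5 = 70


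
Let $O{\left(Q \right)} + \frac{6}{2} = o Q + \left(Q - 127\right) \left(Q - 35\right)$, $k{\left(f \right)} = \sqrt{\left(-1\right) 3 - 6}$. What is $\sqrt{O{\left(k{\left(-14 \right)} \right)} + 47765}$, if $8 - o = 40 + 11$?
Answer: $\sqrt{52198 - 615 i} \approx 228.47 - 1.346 i$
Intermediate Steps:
$o = -43$ ($o = 8 - \left(40 + 11\right) = 8 - 51 = -43$)
$k{\left(f \right)} = 3 i$ ($k{\left(f \right)} = \sqrt{-3 - 6} = \sqrt{-9} = 3 i$)
$O{\left(Q \right)} = -3 - 43 Q + \left(-127 + Q\right) \left(-35 + Q\right)$ ($O{\left(Q \right)} = -3 - \left(43 Q - \left(Q - 127\right) \left(Q - 35\right)\right) = -3 - \left(43 Q - \left(-127 + Q\right) \left(-35 + Q\right)\right) = -3 - 43 Q + \left(-127 + Q\right) \left(-35 + Q\right)$)
$\sqrt{O{\left(k{\left(-14 \right)} \right)} + 47765} = \sqrt{\left(4442 + \left(3 i\right)^{2} - 205 \cdot 3 i\right) + 47765} = \sqrt{\left(4442 - 9 - 615 i\right) + 47765} = \sqrt{\left(4433 - 615 i\right) + 47765} = \sqrt{52198 - 615 i}$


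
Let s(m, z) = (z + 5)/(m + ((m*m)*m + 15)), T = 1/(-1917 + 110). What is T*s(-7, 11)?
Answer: 16/605345 ≈ 2.6431e-5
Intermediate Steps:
T = -1/1807 (T = 1/(-1807) = -1/1807 ≈ -0.00055340)
s(m, z) = (5 + z)/(15 + m + m**3) (s(m, z) = (5 + z)/(m + (m**2*m + 15)) = (5 + z)/(m + (m**3 + 15)) = (5 + z)/(m + (15 + m**3)) = (5 + z)/(15 + m + m**3))
T*s(-7, 11) = -(5 + 11)/(1807*(15 - 7 + (-7)**3)) = -16/(1807*(15 - 7 - 343)) = -16/(1807*(-335)) = -(-1)*16/605345 = -1/1807*(-16/335) = 16/605345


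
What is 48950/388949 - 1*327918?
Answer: -11594848112/35359 ≈ -3.2792e+5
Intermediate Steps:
48950/388949 - 1*327918 = 48950*(1/388949) - 327918 = 4450/35359 - 327918 = -11594848112/35359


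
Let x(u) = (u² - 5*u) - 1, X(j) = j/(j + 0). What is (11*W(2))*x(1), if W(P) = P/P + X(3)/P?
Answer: -165/2 ≈ -82.500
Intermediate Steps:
X(j) = 1 (X(j) = j/j = 1)
W(P) = 1 + 1/P (W(P) = P/P + 1/P = 1 + 1/P)
x(u) = -1 + u² - 5*u
(11*W(2))*x(1) = (11*((1 + 2)/2))*(-1 + 1² - 5*1) = (11*((½)*3))*(-1 + 1 - 5) = (11*(3/2))*(-5) = (33/2)*(-5) = -165/2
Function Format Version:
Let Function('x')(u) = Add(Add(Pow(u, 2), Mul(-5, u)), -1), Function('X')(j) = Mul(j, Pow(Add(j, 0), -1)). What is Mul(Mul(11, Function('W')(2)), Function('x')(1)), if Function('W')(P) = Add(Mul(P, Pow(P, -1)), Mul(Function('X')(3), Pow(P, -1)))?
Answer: Rational(-165, 2) ≈ -82.500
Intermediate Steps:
Function('X')(j) = 1 (Function('X')(j) = Mul(j, Pow(j, -1)) = 1)
Function('W')(P) = Add(1, Pow(P, -1)) (Function('W')(P) = Add(Mul(P, Pow(P, -1)), Mul(1, Pow(P, -1))) = Add(1, Pow(P, -1)))
Function('x')(u) = Add(-1, Pow(u, 2), Mul(-5, u))
Mul(Mul(11, Function('W')(2)), Function('x')(1)) = Mul(Mul(11, Mul(Pow(2, -1), Add(1, 2))), Add(-1, Pow(1, 2), Mul(-5, 1))) = Mul(Mul(11, Mul(Rational(1, 2), 3)), Add(-1, 1, -5)) = Mul(Mul(11, Rational(3, 2)), -5) = Mul(Rational(33, 2), -5) = Rational(-165, 2)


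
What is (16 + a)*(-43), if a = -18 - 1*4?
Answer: 258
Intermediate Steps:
a = -22 (a = -18 - 4 = -22)
(16 + a)*(-43) = (16 - 22)*(-43) = -6*(-43) = 258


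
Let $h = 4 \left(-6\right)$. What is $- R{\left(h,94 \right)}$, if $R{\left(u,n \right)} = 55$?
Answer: $-55$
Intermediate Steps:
$h = -24$
$- R{\left(h,94 \right)} = \left(-1\right) 55 = -55$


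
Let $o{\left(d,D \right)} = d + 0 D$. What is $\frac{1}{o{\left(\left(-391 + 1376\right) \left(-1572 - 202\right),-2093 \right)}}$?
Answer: $- \frac{1}{1747390} \approx -5.7228 \cdot 10^{-7}$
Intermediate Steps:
$o{\left(d,D \right)} = d$ ($o{\left(d,D \right)} = d + 0 = d$)
$\frac{1}{o{\left(\left(-391 + 1376\right) \left(-1572 - 202\right),-2093 \right)}} = \frac{1}{\left(-391 + 1376\right) \left(-1572 - 202\right)} = \frac{1}{985 \left(-1774\right)} = \frac{1}{-1747390} = - \frac{1}{1747390}$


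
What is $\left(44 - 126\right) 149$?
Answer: $-12218$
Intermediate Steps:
$\left(44 - 126\right) 149 = \left(-82\right) 149 = -12218$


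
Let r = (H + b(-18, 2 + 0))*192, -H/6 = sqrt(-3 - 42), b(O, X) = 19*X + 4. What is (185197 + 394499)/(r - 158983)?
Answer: -87487140624/22836264241 + 2003429376*I*sqrt(5)/22836264241 ≈ -3.8311 + 0.19617*I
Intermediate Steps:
b(O, X) = 4 + 19*X
H = -18*I*sqrt(5) (H = -6*sqrt(-3 - 42) = -18*I*sqrt(5) ≈ -40.249*I)
r = 8064 - 3456*I*sqrt(5) (r = (-18*I*sqrt(5) + (4 + 19*(2 + 0)))*192 = (-18*I*sqrt(5) + (4 + 19*2))*192 = (-18*I*sqrt(5) + (4 + 38))*192 = (-18*I*sqrt(5) + 42)*192 = (42 - 18*I*sqrt(5))*192 = 8064 - 3456*I*sqrt(5) ≈ 8064.0 - 7727.9*I)
(185197 + 394499)/(r - 158983) = (185197 + 394499)/((8064 - 3456*I*sqrt(5)) - 158983) = 579696/(-150919 - 3456*I*sqrt(5))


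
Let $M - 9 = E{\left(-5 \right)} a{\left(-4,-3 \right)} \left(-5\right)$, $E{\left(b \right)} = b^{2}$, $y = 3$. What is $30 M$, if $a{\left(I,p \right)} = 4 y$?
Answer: $-44730$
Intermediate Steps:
$a{\left(I,p \right)} = 12$ ($a{\left(I,p \right)} = 4 \cdot 3 = 12$)
$M = -1491$ ($M = 9 + \left(-5\right)^{2} \cdot 12 \left(-5\right) = 9 + 25 \cdot 12 \left(-5\right) = 9 + 300 \left(-5\right) = 9 - 1500 = -1491$)
$30 M = 30 \left(-1491\right) = -44730$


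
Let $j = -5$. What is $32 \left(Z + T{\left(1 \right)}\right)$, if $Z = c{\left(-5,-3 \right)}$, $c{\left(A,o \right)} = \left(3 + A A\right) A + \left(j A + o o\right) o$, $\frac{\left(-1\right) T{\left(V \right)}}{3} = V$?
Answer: $-7840$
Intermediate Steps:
$T{\left(V \right)} = - 3 V$
$c{\left(A,o \right)} = A \left(3 + A^{2}\right) + o \left(o^{2} - 5 A\right)$ ($c{\left(A,o \right)} = \left(3 + A A\right) A + \left(- 5 A + o o\right) o = \left(3 + A^{2}\right) A + \left(- 5 A + o^{2}\right) o = A \left(3 + A^{2}\right) + \left(o^{2} - 5 A\right) o = A \left(3 + A^{2}\right) + o \left(o^{2} - 5 A\right)$)
$Z = -242$ ($Z = \left(-5\right)^{3} + \left(-3\right)^{3} + 3 \left(-5\right) - \left(-25\right) \left(-3\right) = -125 - 27 - 15 - 75 = -242$)
$32 \left(Z + T{\left(1 \right)}\right) = 32 \left(-242 - 3\right) = 32 \left(-245\right) = -7840$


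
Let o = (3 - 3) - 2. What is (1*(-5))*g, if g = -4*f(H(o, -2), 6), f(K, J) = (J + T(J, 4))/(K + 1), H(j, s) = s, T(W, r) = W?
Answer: -240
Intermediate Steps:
o = -2 (o = 0 - 2 = -2)
f(K, J) = 2*J/(1 + K) (f(K, J) = (J + J)/(K + 1) = (2*J)/(1 + K) = 2*J/(1 + K))
g = 48 (g = -8*6/(1 - 2) = -8*6/(-1) = -8*6*(-1) = -4*(-12) = 48)
(1*(-5))*g = (1*(-5))*48 = -5*48 = -240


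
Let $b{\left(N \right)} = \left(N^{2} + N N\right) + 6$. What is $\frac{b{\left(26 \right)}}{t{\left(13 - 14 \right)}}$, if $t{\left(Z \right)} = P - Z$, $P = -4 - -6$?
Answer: $\frac{1358}{3} \approx 452.67$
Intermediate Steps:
$P = 2$ ($P = -4 + 6 = 2$)
$b{\left(N \right)} = 6 + 2 N^{2}$ ($b{\left(N \right)} = \left(N^{2} + N^{2}\right) + 6 = 2 N^{2} + 6 = 6 + 2 N^{2}$)
$t{\left(Z \right)} = 2 - Z$
$\frac{b{\left(26 \right)}}{t{\left(13 - 14 \right)}} = \frac{6 + 2 \cdot 26^{2}}{2 - \left(13 - 14\right)} = \frac{6 + 2 \cdot 676}{2 - -1} = \frac{6 + 1352}{2 + 1} = \frac{1358}{3}$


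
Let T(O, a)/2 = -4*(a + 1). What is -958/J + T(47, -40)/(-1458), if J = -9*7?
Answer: 25502/1701 ≈ 14.992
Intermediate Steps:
J = -63
T(O, a) = -8 - 8*a (T(O, a) = 2*(-4*(a + 1)) = 2*(-4*(1 + a)) = 2*(-4 - 4*a) = -8 - 8*a)
-958/J + T(47, -40)/(-1458) = -958/(-63) + (-8 - 8*(-40))/(-1458) = -958*(-1/63) + (-8 + 320)*(-1/1458) = 958/63 + 312*(-1/1458) = 958/63 - 52/243 = 25502/1701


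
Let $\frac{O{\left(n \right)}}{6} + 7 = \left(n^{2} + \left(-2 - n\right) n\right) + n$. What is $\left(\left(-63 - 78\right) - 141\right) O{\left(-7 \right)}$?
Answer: $0$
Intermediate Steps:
$O{\left(n \right)} = -42 + 6 n + 6 n^{2} + 6 n \left(-2 - n\right)$ ($O{\left(n \right)} = -42 + 6 \left(\left(n^{2} + \left(-2 - n\right) n\right) + n\right) = -42 + 6 \left(\left(n^{2} + n \left(-2 - n\right)\right) + n\right) = -42 + 6 \left(n + n^{2} + n \left(-2 - n\right)\right) = -42 + \left(6 n + 6 n^{2} + 6 n \left(-2 - n\right)\right) = -42 + 6 n + 6 n^{2} + 6 n \left(-2 - n\right)$)
$\left(\left(-63 - 78\right) - 141\right) O{\left(-7 \right)} = \left(\left(-63 - 78\right) - 141\right) \left(-42 - -42\right) = \left(\left(-63 - 78\right) - 141\right) \left(-42 + 42\right) = \left(-141 - 141\right) 0 = \left(-282\right) 0 = 0$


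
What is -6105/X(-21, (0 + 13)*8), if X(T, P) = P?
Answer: -6105/104 ≈ -58.702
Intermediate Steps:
-6105/X(-21, (0 + 13)*8) = -6105*1/(8*(0 + 13)) = -6105/(13*8) = -6105/104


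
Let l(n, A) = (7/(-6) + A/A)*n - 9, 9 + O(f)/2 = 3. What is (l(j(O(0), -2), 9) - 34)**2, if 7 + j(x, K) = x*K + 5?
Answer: 19600/9 ≈ 2177.8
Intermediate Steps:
O(f) = -12 (O(f) = -18 + 2*3 = -18 + 6 = -12)
j(x, K) = -2 + K*x (j(x, K) = -7 + (x*K + 5) = -7 + (K*x + 5) = -7 + (5 + K*x) = -2 + K*x)
l(n, A) = -9 - n/6 (l(n, A) = (7*(-1/6) + 1)*n - 9 = (-7/6 + 1)*n - 9 = -n/6 - 9 = -9 - n/6)
(l(j(O(0), -2), 9) - 34)**2 = ((-9 - (-2 - 2*(-12))/6) - 34)**2 = ((-9 - (-2 + 24)/6) - 34)**2 = ((-9 - 1/6*22) - 34)**2 = ((-9 - 11/3) - 34)**2 = (-38/3 - 34)**2 = (-140/3)**2 = 19600/9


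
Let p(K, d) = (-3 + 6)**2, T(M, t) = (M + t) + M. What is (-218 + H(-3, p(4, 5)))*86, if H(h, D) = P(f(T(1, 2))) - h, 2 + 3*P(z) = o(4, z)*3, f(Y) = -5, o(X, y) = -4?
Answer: -56674/3 ≈ -18891.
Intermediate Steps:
T(M, t) = t + 2*M
P(z) = -14/3 (P(z) = -2/3 + (-4*3)/3 = -2/3 + (1/3)*(-12) = -2/3 - 4 = -14/3)
p(K, d) = 9 (p(K, d) = 3**2 = 9)
H(h, D) = -14/3 - h
(-218 + H(-3, p(4, 5)))*86 = (-218 + (-14/3 - 1*(-3)))*86 = (-218 + (-14/3 + 3))*86 = (-218 - 5/3)*86 = -659/3*86 = -56674/3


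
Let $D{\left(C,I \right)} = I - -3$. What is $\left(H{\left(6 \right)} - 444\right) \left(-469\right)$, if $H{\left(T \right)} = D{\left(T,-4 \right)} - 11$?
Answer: $213864$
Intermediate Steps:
$D{\left(C,I \right)} = 3 + I$ ($D{\left(C,I \right)} = I + 3 = 3 + I$)
$H{\left(T \right)} = -12$ ($H{\left(T \right)} = \left(3 - 4\right) - 11 = -1 - 11 = -12$)
$\left(H{\left(6 \right)} - 444\right) \left(-469\right) = \left(-12 - 444\right) \left(-469\right) = \left(-456\right) \left(-469\right) = 213864$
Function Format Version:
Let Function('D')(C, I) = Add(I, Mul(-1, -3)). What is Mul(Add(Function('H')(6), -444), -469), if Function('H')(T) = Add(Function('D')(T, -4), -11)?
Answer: 213864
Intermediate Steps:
Function('D')(C, I) = Add(3, I) (Function('D')(C, I) = Add(I, 3) = Add(3, I))
Function('H')(T) = -12 (Function('H')(T) = Add(Add(3, -4), -11) = Add(-1, -11) = -12)
Mul(Add(Function('H')(6), -444), -469) = Mul(Add(-12, -444), -469) = Mul(-456, -469) = 213864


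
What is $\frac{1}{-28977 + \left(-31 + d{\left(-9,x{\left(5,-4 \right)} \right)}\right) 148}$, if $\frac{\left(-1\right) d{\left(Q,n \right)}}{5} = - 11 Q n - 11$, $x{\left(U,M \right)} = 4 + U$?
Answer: $- \frac{1}{684765} \approx -1.4604 \cdot 10^{-6}$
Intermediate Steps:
$d{\left(Q,n \right)} = 55 + 55 Q n$ ($d{\left(Q,n \right)} = - 5 \left(- 11 Q n - 11\right) = - 5 \left(-11 - 11 Q n\right) = 55 + 55 Q n$)
$\frac{1}{-28977 + \left(-31 + d{\left(-9,x{\left(5,-4 \right)} \right)}\right) 148} = \frac{1}{-28977 + \left(-31 + \left(55 + 55 \left(-9\right) \left(4 + 5\right)\right)\right) 148} = \frac{1}{-28977 + \left(-31 + \left(55 + 55 \left(-9\right) 9\right)\right) 148} = \frac{1}{-28977 + \left(-31 + \left(55 - 4455\right)\right) 148} = \frac{1}{-28977 + \left(-31 - 4400\right) 148} = \frac{1}{-28977 - 655788} = \frac{1}{-684765} = - \frac{1}{684765}$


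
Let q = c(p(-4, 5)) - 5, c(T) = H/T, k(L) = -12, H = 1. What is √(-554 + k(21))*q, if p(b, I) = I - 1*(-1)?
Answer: -29*I*√566/6 ≈ -114.99*I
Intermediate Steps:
p(b, I) = 1 + I (p(b, I) = I + 1 = 1 + I)
c(T) = 1/T
q = -29/6 (q = 1/(1 + 5) - 5 = 1/6 - 5 = ⅙ - 5 = -29/6 ≈ -4.8333)
√(-554 + k(21))*q = √(-554 - 12)*(-29/6) = √(-566)*(-29/6) = (I*√566)*(-29/6) = -29*I*√566/6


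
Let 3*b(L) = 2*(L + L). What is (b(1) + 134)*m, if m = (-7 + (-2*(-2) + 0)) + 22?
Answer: 7714/3 ≈ 2571.3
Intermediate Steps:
b(L) = 4*L/3 (b(L) = (2*(L + L))/3 = (2*(2*L))/3 = (4*L)/3 = 4*L/3)
m = 19 (m = (-7 + (4 + 0)) + 22 = (-7 + 4) + 22 = -3 + 22 = 19)
(b(1) + 134)*m = ((4/3)*1 + 134)*19 = (4/3 + 134)*19 = (406/3)*19 = 7714/3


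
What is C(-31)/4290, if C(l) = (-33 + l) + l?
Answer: -19/858 ≈ -0.022145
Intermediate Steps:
C(l) = -33 + 2*l
C(-31)/4290 = (-33 + 2*(-31))/4290 = (-33 - 62)*(1/4290) = -95*1/4290 = -19/858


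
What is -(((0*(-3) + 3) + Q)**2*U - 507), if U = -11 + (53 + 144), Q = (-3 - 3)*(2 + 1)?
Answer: -41343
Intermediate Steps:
Q = -18 (Q = -6*3 = -18)
U = 186 (U = -11 + 197 = 186)
-(((0*(-3) + 3) + Q)**2*U - 507) = -(((0*(-3) + 3) - 18)**2*186 - 507) = -(((0 + 3) - 18)**2*186 - 507) = -((3 - 18)**2*186 - 507) = -((-15)**2*186 - 507) = -(225*186 - 507) = -(41850 - 507) = -1*41343 = -41343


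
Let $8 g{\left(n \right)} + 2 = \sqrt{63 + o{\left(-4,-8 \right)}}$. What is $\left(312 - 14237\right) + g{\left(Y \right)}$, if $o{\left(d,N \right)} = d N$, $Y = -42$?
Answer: $- \frac{55701}{4} + \frac{\sqrt{95}}{8} \approx -13924.0$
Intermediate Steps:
$o{\left(d,N \right)} = N d$
$g{\left(n \right)} = - \frac{1}{4} + \frac{\sqrt{95}}{8}$ ($g{\left(n \right)} = - \frac{1}{4} + \frac{\sqrt{63 - -32}}{8} = - \frac{1}{4} + \frac{\sqrt{63 + 32}}{8} = - \frac{1}{4} + \frac{\sqrt{95}}{8}$)
$\left(312 - 14237\right) + g{\left(Y \right)} = \left(312 - 14237\right) - \left(\frac{1}{4} - \frac{\sqrt{95}}{8}\right) = -13925 - \left(\frac{1}{4} - \frac{\sqrt{95}}{8}\right) = - \frac{55701}{4} + \frac{\sqrt{95}}{8}$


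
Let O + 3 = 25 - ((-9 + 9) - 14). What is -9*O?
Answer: -324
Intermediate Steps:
O = 36 (O = -3 + (25 - ((-9 + 9) - 14)) = -3 + (25 - (0 - 14)) = -3 + (25 - 1*(-14)) = -3 + (25 + 14) = -3 + 39 = 36)
-9*O = -9*36 = -324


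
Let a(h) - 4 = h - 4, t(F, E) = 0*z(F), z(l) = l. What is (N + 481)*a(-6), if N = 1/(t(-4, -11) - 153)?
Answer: -147184/51 ≈ -2886.0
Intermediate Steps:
t(F, E) = 0 (t(F, E) = 0*F = 0)
a(h) = h (a(h) = 4 + (h - 4) = 4 + (-4 + h) = h)
N = -1/153 (N = 1/(0 - 153) = 1/(-153) = -1/153 ≈ -0.0065359)
(N + 481)*a(-6) = (-1/153 + 481)*(-6) = (73592/153)*(-6) = -147184/51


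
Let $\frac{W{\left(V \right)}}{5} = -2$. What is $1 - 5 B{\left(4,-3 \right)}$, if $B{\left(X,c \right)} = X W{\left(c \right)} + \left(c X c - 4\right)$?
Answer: $41$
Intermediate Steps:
$W{\left(V \right)} = -10$ ($W{\left(V \right)} = 5 \left(-2\right) = -10$)
$B{\left(X,c \right)} = -4 - 10 X + X c^{2}$ ($B{\left(X,c \right)} = X \left(-10\right) + \left(c X c - 4\right) = - 10 X + \left(X c c - 4\right) = - 10 X + \left(X c^{2} - 4\right) = - 10 X + \left(-4 + X c^{2}\right) = -4 - 10 X + X c^{2}$)
$1 - 5 B{\left(4,-3 \right)} = 1 - 5 \left(-4 - 40 + 4 \left(-3\right)^{2}\right) = 1 - 5 \left(-4 - 40 + 4 \cdot 9\right) = 1 - 5 \left(-4 - 40 + 36\right) = 1 - -40 = 1 + 40 = 41$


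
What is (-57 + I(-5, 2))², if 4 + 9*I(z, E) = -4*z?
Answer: 247009/81 ≈ 3049.5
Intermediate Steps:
I(z, E) = -4/9 - 4*z/9 (I(z, E) = -4/9 + (-4*z)/9 = -4/9 - 4*z/9)
(-57 + I(-5, 2))² = (-57 + (-4/9 - 4/9*(-5)))² = (-57 + (-4/9 + 20/9))² = (-57 + 16/9)² = (-497/9)² = 247009/81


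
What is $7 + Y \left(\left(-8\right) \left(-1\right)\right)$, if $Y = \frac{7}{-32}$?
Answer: $\frac{21}{4} \approx 5.25$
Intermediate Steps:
$Y = - \frac{7}{32}$ ($Y = 7 \left(- \frac{1}{32}\right) = - \frac{7}{32} \approx -0.21875$)
$7 + Y \left(\left(-8\right) \left(-1\right)\right) = 7 - \frac{7 \left(\left(-8\right) \left(-1\right)\right)}{32} = 7 - \frac{7}{4} = \frac{21}{4}$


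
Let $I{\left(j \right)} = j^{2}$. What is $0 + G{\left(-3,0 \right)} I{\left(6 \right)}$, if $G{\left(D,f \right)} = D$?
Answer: $-108$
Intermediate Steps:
$0 + G{\left(-3,0 \right)} I{\left(6 \right)} = 0 - 3 \cdot 6^{2} = 0 - 108 = -108$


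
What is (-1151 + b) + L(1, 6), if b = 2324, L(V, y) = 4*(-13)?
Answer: 1121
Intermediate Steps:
L(V, y) = -52
(-1151 + b) + L(1, 6) = (-1151 + 2324) - 52 = 1173 - 52 = 1121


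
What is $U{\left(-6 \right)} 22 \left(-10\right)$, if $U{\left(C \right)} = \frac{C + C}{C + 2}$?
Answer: $-660$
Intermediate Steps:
$U{\left(C \right)} = \frac{2 C}{2 + C}$
$U{\left(-6 \right)} 22 \left(-10\right) = 2 \left(-6\right) \frac{1}{2 - 6} \cdot 22 \left(-10\right) = 2 \left(-6\right) \frac{1}{-4} \cdot 22 \left(-10\right) = 2 \left(-6\right) \left(- \frac{1}{4}\right) 22 \left(-10\right) = 3 \cdot 22 \left(-10\right) = 66 \left(-10\right) = -660$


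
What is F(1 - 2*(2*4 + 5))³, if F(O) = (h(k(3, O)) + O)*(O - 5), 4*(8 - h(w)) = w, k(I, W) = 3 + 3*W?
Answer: -27000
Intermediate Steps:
h(w) = 8 - w/4
F(O) = (-5 + O)*(29/4 + O/4) (F(O) = ((8 - (3 + 3*O)/4) + O)*(O - 5) = ((8 + (-¾ - 3*O/4)) + O)*(-5 + O) = ((29/4 - 3*O/4) + O)*(-5 + O) = (29/4 + O/4)*(-5 + O) = (-5 + O)*(29/4 + O/4))
F(1 - 2*(2*4 + 5))³ = (-145/4 + 6*(1 - 2*(2*4 + 5)) + (1 - 2*(2*4 + 5))²/4)³ = (-145/4 + 6*(1 - 2*(8 + 5)) + (1 - 2*(8 + 5))²/4)³ = (-145/4 + 6*(1 - 2*13) + (1 - 2*13)²/4)³ = (-145/4 + 6*(1 - 26) + (1 - 26)²/4)³ = (-145/4 + 6*(-25) + (¼)*(-25)²)³ = (-145/4 - 150 + (¼)*625)³ = (-145/4 - 150 + 625/4)³ = (-30)³ = -27000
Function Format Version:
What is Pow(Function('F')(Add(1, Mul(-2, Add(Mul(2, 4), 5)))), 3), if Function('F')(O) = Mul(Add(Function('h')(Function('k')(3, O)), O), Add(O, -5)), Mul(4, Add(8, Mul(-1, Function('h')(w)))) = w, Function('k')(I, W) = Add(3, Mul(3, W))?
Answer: -27000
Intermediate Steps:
Function('h')(w) = Add(8, Mul(Rational(-1, 4), w))
Function('F')(O) = Mul(Add(-5, O), Add(Rational(29, 4), Mul(Rational(1, 4), O))) (Function('F')(O) = Mul(Add(Add(8, Mul(Rational(-1, 4), Add(3, Mul(3, O)))), O), Add(O, -5)) = Mul(Add(Add(8, Add(Rational(-3, 4), Mul(Rational(-3, 4), O))), O), Add(-5, O)) = Mul(Add(Add(Rational(29, 4), Mul(Rational(-3, 4), O)), O), Add(-5, O)) = Mul(Add(Rational(29, 4), Mul(Rational(1, 4), O)), Add(-5, O)) = Mul(Add(-5, O), Add(Rational(29, 4), Mul(Rational(1, 4), O))))
Pow(Function('F')(Add(1, Mul(-2, Add(Mul(2, 4), 5)))), 3) = Pow(Add(Rational(-145, 4), Mul(6, Add(1, Mul(-2, Add(Mul(2, 4), 5)))), Mul(Rational(1, 4), Pow(Add(1, Mul(-2, Add(Mul(2, 4), 5))), 2))), 3) = Pow(Add(Rational(-145, 4), Mul(6, Add(1, Mul(-2, Add(8, 5)))), Mul(Rational(1, 4), Pow(Add(1, Mul(-2, Add(8, 5))), 2))), 3) = Pow(Add(Rational(-145, 4), Mul(6, Add(1, Mul(-2, 13))), Mul(Rational(1, 4), Pow(Add(1, Mul(-2, 13)), 2))), 3) = Pow(Add(Rational(-145, 4), Mul(6, Add(1, -26)), Mul(Rational(1, 4), Pow(Add(1, -26), 2))), 3) = Pow(Add(Rational(-145, 4), Mul(6, -25), Mul(Rational(1, 4), Pow(-25, 2))), 3) = Pow(Add(Rational(-145, 4), -150, Mul(Rational(1, 4), 625)), 3) = Pow(Add(Rational(-145, 4), -150, Rational(625, 4)), 3) = Pow(-30, 3) = -27000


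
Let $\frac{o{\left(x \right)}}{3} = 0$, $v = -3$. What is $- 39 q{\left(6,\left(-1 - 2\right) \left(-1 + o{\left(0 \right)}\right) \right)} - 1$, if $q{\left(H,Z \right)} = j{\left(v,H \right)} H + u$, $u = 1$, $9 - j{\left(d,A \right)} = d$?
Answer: $-2848$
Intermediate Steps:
$j{\left(d,A \right)} = 9 - d$
$o{\left(x \right)} = 0$ ($o{\left(x \right)} = 3 \cdot 0 = 0$)
$q{\left(H,Z \right)} = 1 + 12 H$ ($q{\left(H,Z \right)} = \left(9 - -3\right) H + 1 = \left(9 + 3\right) H + 1 = 12 H + 1 = 1 + 12 H$)
$- 39 q{\left(6,\left(-1 - 2\right) \left(-1 + o{\left(0 \right)}\right) \right)} - 1 = - 39 \left(1 + 12 \cdot 6\right) - 1 = - 39 \left(1 + 72\right) - 1 = \left(-39\right) 73 - 1 = -2847 - 1 = -2848$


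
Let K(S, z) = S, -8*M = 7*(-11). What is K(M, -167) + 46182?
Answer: 369533/8 ≈ 46192.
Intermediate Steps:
M = 77/8 (M = -7*(-11)/8 = -⅛*(-77) = 77/8 ≈ 9.6250)
K(M, -167) + 46182 = 77/8 + 46182 = 369533/8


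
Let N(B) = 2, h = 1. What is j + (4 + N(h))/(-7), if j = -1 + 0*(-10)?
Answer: -13/7 ≈ -1.8571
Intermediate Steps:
j = -1 (j = -1 + 0 = -1)
j + (4 + N(h))/(-7) = -1 + (4 + 2)/(-7) = -1 + 6*(-1/7) = -1 - 6/7 = -13/7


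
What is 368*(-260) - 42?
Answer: -95722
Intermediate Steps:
368*(-260) - 42 = -95680 - 42 = -95722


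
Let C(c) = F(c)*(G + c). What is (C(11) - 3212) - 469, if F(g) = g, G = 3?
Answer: -3527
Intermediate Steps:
C(c) = c*(3 + c)
(C(11) - 3212) - 469 = (11*(3 + 11) - 3212) - 469 = (11*14 - 3212) - 469 = (154 - 3212) - 469 = -3058 - 469 = -3527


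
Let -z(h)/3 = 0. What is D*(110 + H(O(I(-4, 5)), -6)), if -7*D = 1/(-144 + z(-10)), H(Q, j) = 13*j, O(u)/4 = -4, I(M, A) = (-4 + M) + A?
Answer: 2/63 ≈ 0.031746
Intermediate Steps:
z(h) = 0 (z(h) = -3*0 = 0)
I(M, A) = -4 + A + M
O(u) = -16 (O(u) = 4*(-4) = -16)
D = 1/1008 (D = -1/(7*(-144 + 0)) = -1/7/(-144) = -1/7*(-1/144) = 1/1008 ≈ 0.00099206)
D*(110 + H(O(I(-4, 5)), -6)) = (110 + 13*(-6))/1008 = (110 - 78)/1008 = (1/1008)*32 = 2/63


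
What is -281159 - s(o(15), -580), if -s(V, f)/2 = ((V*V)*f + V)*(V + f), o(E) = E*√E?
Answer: 2270425591 - 58742400*√15 ≈ 2.0429e+9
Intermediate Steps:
o(E) = E^(3/2)
s(V, f) = -2*(V + f)*(V + f*V²) (s(V, f) = -2*((V*V)*f + V)*(V + f) = -2*(V²*f + V)*(V + f) = -2*(f*V² + V)*(V + f) = -2*(V + f*V²)*(V + f) = -2*(V + f)*(V + f*V²))
-281159 - s(o(15), -580) = -281159 - (-2)*15^(3/2)*(15^(3/2) - 580 + 15^(3/2)*(-580)² - 580*(15^(3/2))²) = -281159 - (-2)*15*√15*(15*√15 - 580 + (15*√15)*336400 - 580*(15*√15)²) = -281159 - (-2)*15*√15*(15*√15 - 580 + 5046000*√15 - 580*3375) = -281159 - (-2)*15*√15*(15*√15 - 580 + 5046000*√15 - 1957500) = -281159 - (-2)*15*√15*(-1958080 + 5046015*√15) = -281159 - (-30)*√15*(-1958080 + 5046015*√15) = -281159 + 30*√15*(-1958080 + 5046015*√15)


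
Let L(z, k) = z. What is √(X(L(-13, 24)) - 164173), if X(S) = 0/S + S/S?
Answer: 2*I*√41043 ≈ 405.18*I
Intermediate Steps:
X(S) = 1 (X(S) = 0 + 1 = 1)
√(X(L(-13, 24)) - 164173) = √(1 - 164173) = √(-164172) = 2*I*√41043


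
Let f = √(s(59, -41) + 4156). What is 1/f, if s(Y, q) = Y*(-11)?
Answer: √3507/3507 ≈ 0.016886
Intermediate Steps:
s(Y, q) = -11*Y
f = √3507 (f = √(-11*59 + 4156) = √(-649 + 4156) = √3507 ≈ 59.220)
1/f = 1/(√3507) = √3507/3507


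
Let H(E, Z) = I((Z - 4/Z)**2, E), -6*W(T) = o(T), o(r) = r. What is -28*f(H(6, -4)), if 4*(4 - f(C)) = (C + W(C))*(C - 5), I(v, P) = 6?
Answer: -77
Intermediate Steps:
W(T) = -T/6
H(E, Z) = 6
f(C) = 4 - 5*C*(-5 + C)/24 (f(C) = 4 - (C - C/6)*(C - 5)/4 = 4 - 5*C/6*(-5 + C)/4 = 4 - 5*C*(-5 + C)/24)
-28*f(H(6, -4)) = -28*(4 - 5/24*6**2 + (25/24)*6) = -28*(4 - 5/24*36 + 25/4) = -28*(4 - 15/2 + 25/4) = -28*11/4 = -77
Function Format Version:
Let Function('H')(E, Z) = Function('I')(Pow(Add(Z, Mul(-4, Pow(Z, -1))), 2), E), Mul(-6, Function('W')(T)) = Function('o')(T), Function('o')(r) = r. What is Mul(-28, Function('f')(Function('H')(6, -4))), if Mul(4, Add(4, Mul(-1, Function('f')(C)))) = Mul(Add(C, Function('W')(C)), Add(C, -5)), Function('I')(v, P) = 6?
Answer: -77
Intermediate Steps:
Function('W')(T) = Mul(Rational(-1, 6), T)
Function('H')(E, Z) = 6
Function('f')(C) = Add(4, Mul(Rational(-5, 24), C, Add(-5, C))) (Function('f')(C) = Add(4, Mul(Rational(-1, 4), Mul(Add(C, Mul(Rational(-1, 6), C)), Add(C, -5)))) = Add(4, Mul(Rational(-1, 4), Mul(Mul(Rational(5, 6), C), Add(-5, C)))) = Add(4, Mul(Rational(-1, 4), Mul(Rational(5, 6), C, Add(-5, C)))) = Add(4, Mul(Rational(-5, 24), C, Add(-5, C))))
Mul(-28, Function('f')(Function('H')(6, -4))) = Mul(-28, Add(4, Mul(Rational(-5, 24), Pow(6, 2)), Mul(Rational(25, 24), 6))) = Mul(-28, Add(4, Mul(Rational(-5, 24), 36), Rational(25, 4))) = Mul(-28, Add(4, Rational(-15, 2), Rational(25, 4))) = Mul(-28, Rational(11, 4)) = -77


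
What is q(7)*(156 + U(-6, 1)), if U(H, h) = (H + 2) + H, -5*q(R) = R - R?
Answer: 0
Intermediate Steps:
q(R) = 0 (q(R) = -(R - R)/5 = -1/5*0 = 0)
U(H, h) = 2 + 2*H (U(H, h) = (2 + H) + H = 2 + 2*H)
q(7)*(156 + U(-6, 1)) = 0*(156 + (2 + 2*(-6))) = 0*(156 + (2 - 12)) = 0*(156 - 10) = 0*146 = 0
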